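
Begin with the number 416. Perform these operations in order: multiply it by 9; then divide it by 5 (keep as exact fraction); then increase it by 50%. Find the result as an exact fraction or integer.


Start with 416.
Step 1: Multiply by 9: 416 * 9 = 3744
Step 2: Divide by 5: 3744 / 5 = 3744/5
Step 3: Increase by 50%: 3744/5 * 150/100 = 5616/5
Final result = 5616/5

5616/5


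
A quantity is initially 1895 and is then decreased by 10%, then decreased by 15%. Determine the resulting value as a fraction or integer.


Start: 1895
Step 1: decrease by 10% => multiply by 90/100
  1895 * 90/100 = 3411/2
Step 2: decrease by 15% => multiply by 85/100
  3411/2 * 85/100 = 57987/40
Final value = 57987/40

57987/40


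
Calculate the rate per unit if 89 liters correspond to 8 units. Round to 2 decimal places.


Total liters = 89
Number of units = 8
Unit rate = 89 / 8
= 11.13 liters per unit

11.13


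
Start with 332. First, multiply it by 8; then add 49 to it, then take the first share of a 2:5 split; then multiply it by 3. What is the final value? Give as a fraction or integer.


Start with 332.
Step 1: Multiply by 8: 332 * 8 = 2656
Step 2: Add 49: 2656+49=2705; split 2:5 first = 2705*2/7 = 5410/7
Step 3: Multiply by 3: 5410/7 * 3 = 16230/7
Final result = 16230/7

16230/7


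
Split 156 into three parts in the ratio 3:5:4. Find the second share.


Ratio = 3:5:4
Total parts = 3 + 5 + 4 = 12
Value per part = 156 / 12 = 13
First share = 3 * 13 = 39
Middle share = 5 * 13 = 65
Third share = 4 * 13 = 52

65


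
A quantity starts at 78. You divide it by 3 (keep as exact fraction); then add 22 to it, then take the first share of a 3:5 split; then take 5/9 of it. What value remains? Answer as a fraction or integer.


Start with 78.
Step 1: Divide by 3: 78 / 3 = 26
Step 2: Add 22: 26+22=48; split 3:5 first = 48*3/8 = 18
Step 3: Take 5/9: 18 * 5/9 = 10
Final result = 10

10


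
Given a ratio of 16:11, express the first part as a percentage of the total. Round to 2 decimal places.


Total parts = 16 + 11 = 27
First part fraction = 16/27
Percentage = (16/27) * 100
= 0.592593 * 100
= 59.26%

59.26


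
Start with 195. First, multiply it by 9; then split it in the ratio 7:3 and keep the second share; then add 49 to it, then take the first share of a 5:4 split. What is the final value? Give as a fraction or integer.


Start with 195.
Step 1: Multiply by 9: 195 * 9 = 1755
Step 2: Split 7:3, second share = 1755 * 3/10 = 1053/2
Step 3: Add 49: 1053/2+49=1151/2; split 5:4 first = 1151/2*5/9 = 5755/18
Final result = 5755/18

5755/18


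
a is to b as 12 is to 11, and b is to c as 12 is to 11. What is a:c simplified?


Given a:b = 12:11 and b:c = 12:11
Make b consistent. Multiply first ratio by 12: a:b = 144:132
Multiply second ratio by 11: b:c = 132:121
Now b = 132 in both, so a:b:c = 144:132:121
Therefore a:c = 144:121
Simplify by GCD: a:c = 144:121

144:121


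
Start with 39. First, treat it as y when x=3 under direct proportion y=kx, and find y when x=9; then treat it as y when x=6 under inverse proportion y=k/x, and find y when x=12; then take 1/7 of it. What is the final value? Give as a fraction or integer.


Start with 39.
Step 1: Direct prop: k = (39)/3; new y = k*9 = 39*9/3 = 117
Step 2: Inverse prop: k = (117)*6; new y = k/12 = 117*6/12 = 117/2
Step 3: Take 1/7: 117/2 * 1/7 = 117/14
Final result = 117/14

117/14


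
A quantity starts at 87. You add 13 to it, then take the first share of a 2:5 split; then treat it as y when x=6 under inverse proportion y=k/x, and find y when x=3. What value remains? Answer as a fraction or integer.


Start with 87.
Step 1: Add 13: 87+13=100; split 2:5 first = 100*2/7 = 200/7
Step 2: Inverse prop: k = (200/7)*6; new y = k/3 = 200/7*6/3 = 400/7
Final result = 400/7

400/7


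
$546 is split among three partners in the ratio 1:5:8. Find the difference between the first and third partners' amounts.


Total parts = 1 + 5 + 8 = 14
Value per part = 546 / 14 = 39
Shares: 1*39=39, 5*39=195, 8*39=312
First share = 39, third share = 312
Difference = |39 - 312| = 273

273


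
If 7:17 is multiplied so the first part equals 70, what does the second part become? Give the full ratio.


Original ratio: 7:17
First term target: 70
Scale factor = 70 / 7 = 10
Multiply second term: 17 * 10 = 170
Equivalent ratio = 70:170

70:170


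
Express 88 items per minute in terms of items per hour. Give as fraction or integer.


Converting from per minute to per hour
Rate = 88 items per minute
Multiply by 60: 88 * 60
= 5280 items per hour

5280


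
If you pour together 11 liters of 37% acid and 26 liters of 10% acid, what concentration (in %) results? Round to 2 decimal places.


Solute in mixture 1 = 37% of 11 L = 11*37/100 = 407/100 L
Solute in mixture 2 = 10% of 26 L = 26*10/100 = 13/5 L
Total solute = 407/100 + 13/5 = 667/100 L
Total volume = 11 + 26 = 37 L
Final concentration = 667/100/37 * 100 = 18.03%

18.03


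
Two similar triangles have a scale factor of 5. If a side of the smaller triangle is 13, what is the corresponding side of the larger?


Similar triangles have proportional sides
Scale factor = 5
Smaller side = 13
Corresponding larger side = 13 * 5
= 65

65


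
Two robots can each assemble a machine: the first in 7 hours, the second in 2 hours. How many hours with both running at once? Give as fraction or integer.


Rate of A = 1/7 job per hour
Rate of B = 1/2 job per hour
Combined rate = 1/7 + 1/2
Find common denominator: (2 + 7)/(7*2) = 9/14
Combined rate = 9/14 job per hour
Time together = 1 / (9/14) = 14/9 hours

14/9


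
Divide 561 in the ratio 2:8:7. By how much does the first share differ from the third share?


Total parts = 2 + 8 + 7 = 17
Value per part = 561 / 17 = 33
Shares: 2*33=66, 8*33=264, 7*33=231
First share = 66, third share = 231
Difference = |66 - 231| = 165

165


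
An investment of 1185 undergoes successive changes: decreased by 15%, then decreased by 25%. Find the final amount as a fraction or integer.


Start: 1185
Step 1: decrease by 15% => multiply by 85/100
  1185 * 85/100 = 4029/4
Step 2: decrease by 25% => multiply by 75/100
  4029/4 * 75/100 = 12087/16
Final value = 12087/16

12087/16


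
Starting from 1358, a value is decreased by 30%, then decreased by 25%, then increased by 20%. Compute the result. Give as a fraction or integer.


Start: 1358
Step 1: decrease by 30% => multiply by 70/100
  1358 * 70/100 = 4753/5
Step 2: decrease by 25% => multiply by 75/100
  4753/5 * 75/100 = 14259/20
Step 3: increase by 20% => multiply by 120/100
  14259/20 * 120/100 = 42777/50
Final value = 42777/50

42777/50


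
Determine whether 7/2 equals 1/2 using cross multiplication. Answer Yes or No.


Cross multiply to check 7/2 = 1/2
Left cross product: 7 * 2 = 14
Right cross product: 2 * 1 = 2
14 != 2
Not equal, so proportions differ => No

No


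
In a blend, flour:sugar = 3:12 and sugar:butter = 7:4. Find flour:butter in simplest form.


Given a:b = 3:12 and b:c = 7:4
Make b consistent. Multiply first ratio by 7: a:b = 21:84
Multiply second ratio by 12: b:c = 84:48
Now b = 84 in both, so a:b:c = 21:84:48
Therefore a:c = 21:48
Simplify by GCD: a:c = 7:16

7:16


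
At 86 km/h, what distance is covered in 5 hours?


Using distance = speed * time
Speed = 86 km/h
Time = 5 hours
Distance = 86 * 5
= 430 km

430


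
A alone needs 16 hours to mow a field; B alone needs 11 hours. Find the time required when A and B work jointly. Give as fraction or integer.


Rate of A = 1/16 job per hour
Rate of B = 1/11 job per hour
Combined rate = 1/16 + 1/11
Find common denominator: (11 + 16)/(16*11) = 27/176
Combined rate = 27/176 job per hour
Time together = 1 / (27/176) = 176/27 hours

176/27


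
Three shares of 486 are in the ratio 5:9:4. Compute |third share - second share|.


Total parts = 5 + 9 + 4 = 18
Value per part = 486 / 18 = 27
Shares: 5*27=135, 9*27=243, 4*27=108
Third share = 108, second share = 243
Difference = |108 - 243| = 135

135


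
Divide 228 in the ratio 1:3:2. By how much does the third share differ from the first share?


Total parts = 1 + 3 + 2 = 6
Value per part = 228 / 6 = 38
Shares: 1*38=38, 3*38=114, 2*38=76
Third share = 76, first share = 38
Difference = |76 - 38| = 38

38


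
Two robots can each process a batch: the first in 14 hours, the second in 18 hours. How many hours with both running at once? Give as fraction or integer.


Rate of A = 1/14 job per hour
Rate of B = 1/18 job per hour
Combined rate = 1/14 + 1/18
Find common denominator: (18 + 14)/(14*18) = 32/252
Combined rate = 8/63 job per hour
Time together = 1 / (8/63) = 63/8 hours

63/8


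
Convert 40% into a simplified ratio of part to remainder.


Part = 40%, Remainder = 60%
Ratio = 40:60
GCD(40, 60) = 20
Simplify: 2:3 = 2:3

2:3


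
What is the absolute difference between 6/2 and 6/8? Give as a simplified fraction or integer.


Simplify: 6/2 = 3 and 6/8 = 3/4
Find common denominator: LCD = 4
Convert: 12/4 and 3/4
Difference = |12 - 3|/4 = 9/4
Simplified = 9/4

9/4


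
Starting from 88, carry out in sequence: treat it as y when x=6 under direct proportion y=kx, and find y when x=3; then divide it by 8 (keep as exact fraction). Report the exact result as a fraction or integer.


Start with 88.
Step 1: Direct prop: k = (88)/6; new y = k*3 = 88*3/6 = 44
Step 2: Divide by 8: 44 / 8 = 11/2
Final result = 11/2

11/2


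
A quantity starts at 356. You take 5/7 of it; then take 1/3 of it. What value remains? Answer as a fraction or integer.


Start with 356.
Step 1: Take 5/7: 356 * 5/7 = 1780/7
Step 2: Take 1/3: 1780/7 * 1/3 = 1780/21
Final result = 1780/21

1780/21


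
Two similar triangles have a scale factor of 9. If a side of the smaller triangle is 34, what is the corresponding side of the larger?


Similar triangles have proportional sides
Scale factor = 9
Smaller side = 34
Corresponding larger side = 34 * 9
= 306

306


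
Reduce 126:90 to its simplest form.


Find GCD(126, 90)
GCD = 18
Divide both by 18: 126/18 = 7, 90/18 = 5
Simplified ratio = 7:5

7:5


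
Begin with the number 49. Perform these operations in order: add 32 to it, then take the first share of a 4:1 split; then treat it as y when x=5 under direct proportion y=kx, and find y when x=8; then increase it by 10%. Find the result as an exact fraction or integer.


Start with 49.
Step 1: Add 32: 49+32=81; split 4:1 first = 81*4/5 = 324/5
Step 2: Direct prop: k = (324/5)/5; new y = k*8 = 324/5*8/5 = 2592/25
Step 3: Increase by 10%: 2592/25 * 110/100 = 14256/125
Final result = 14256/125

14256/125


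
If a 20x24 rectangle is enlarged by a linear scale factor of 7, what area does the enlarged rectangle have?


Original dimensions: 20 x 24
Enlargement factor = 7
New width = 20 * 7 = 140
New height = 24 * 7 = 168
New area = 140 * 168 = 23520

23520


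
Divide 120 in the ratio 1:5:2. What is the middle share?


Ratio = 1:5:2
Total parts = 1 + 5 + 2 = 8
Value per part = 120 / 8 = 15
First share = 1 * 15 = 15
Middle share = 5 * 15 = 75
Third share = 2 * 15 = 30

75


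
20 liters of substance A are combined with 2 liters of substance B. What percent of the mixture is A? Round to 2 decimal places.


Volume of A = 20 L
Volume of B = 2 L
Total volume = 20 + 2 = 22 L
Percentage of A = (20/22) * 100
= 90.91%

90.91


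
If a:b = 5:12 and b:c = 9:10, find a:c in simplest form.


Given a:b = 5:12 and b:c = 9:10
Make b consistent. Multiply first ratio by 9: a:b = 45:108
Multiply second ratio by 12: b:c = 108:120
Now b = 108 in both, so a:b:c = 45:108:120
Therefore a:c = 45:120
Simplify by GCD: a:c = 3:8

3:8


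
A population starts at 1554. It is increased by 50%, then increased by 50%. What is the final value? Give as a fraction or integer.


Start: 1554
Step 1: increase by 50% => multiply by 150/100
  1554 * 150/100 = 2331
Step 2: increase by 50% => multiply by 150/100
  2331 * 150/100 = 6993/2
Final value = 6993/2

6993/2


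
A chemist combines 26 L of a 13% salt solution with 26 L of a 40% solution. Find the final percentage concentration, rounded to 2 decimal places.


Solute in mixture 1 = 13% of 26 L = 26*13/100 = 169/50 L
Solute in mixture 2 = 40% of 26 L = 26*40/100 = 52/5 L
Total solute = 169/50 + 52/5 = 689/50 L
Total volume = 26 + 26 = 52 L
Final concentration = 689/50/52 * 100 = 26.50%

26.50


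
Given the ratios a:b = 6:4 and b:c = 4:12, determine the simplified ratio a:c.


Given a:b = 6:4 and b:c = 4:12
Make b consistent. Multiply first ratio by 4: a:b = 24:16
Multiply second ratio by 4: b:c = 16:48
Now b = 16 in both, so a:b:c = 24:16:48
Therefore a:c = 24:48
Simplify by GCD: a:c = 1:2

1:2


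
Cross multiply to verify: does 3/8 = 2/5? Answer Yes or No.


Cross multiply to check 3/8 = 2/5
Left cross product: 3 * 5 = 15
Right cross product: 8 * 2 = 16
15 != 16
Not equal, so proportions differ => No

No


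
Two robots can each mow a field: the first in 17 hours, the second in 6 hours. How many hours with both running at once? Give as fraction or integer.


Rate of A = 1/17 job per hour
Rate of B = 1/6 job per hour
Combined rate = 1/17 + 1/6
Find common denominator: (6 + 17)/(17*6) = 23/102
Combined rate = 23/102 job per hour
Time together = 1 / (23/102) = 102/23 hours

102/23


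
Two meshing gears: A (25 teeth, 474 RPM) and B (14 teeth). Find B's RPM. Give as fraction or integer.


Gear ratio: teeth_A * RPM_A = teeth_B * RPM_B
25 * 474 = 14 * RPM_B
11850 = 14 * RPM_B
RPM_B = 11850 / 14
RPM_B = 5925/7

5925/7


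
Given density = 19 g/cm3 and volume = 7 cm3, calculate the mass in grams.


Using mass = density * volume
Density = 19 g/cm3
Volume = 7 cm3
Mass = 19 * 7
= 133 g

133


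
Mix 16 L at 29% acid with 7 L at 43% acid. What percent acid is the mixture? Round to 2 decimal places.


Solute in mixture 1 = 29% of 16 L = 16*29/100 = 116/25 L
Solute in mixture 2 = 43% of 7 L = 7*43/100 = 301/100 L
Total solute = 116/25 + 301/100 = 153/20 L
Total volume = 16 + 7 = 23 L
Final concentration = 153/20/23 * 100 = 33.26%

33.26


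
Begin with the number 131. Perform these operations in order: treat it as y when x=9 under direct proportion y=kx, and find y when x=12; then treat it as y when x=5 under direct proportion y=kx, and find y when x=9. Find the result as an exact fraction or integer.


Start with 131.
Step 1: Direct prop: k = (131)/9; new y = k*12 = 131*12/9 = 524/3
Step 2: Direct prop: k = (524/3)/5; new y = k*9 = 524/3*9/5 = 1572/5
Final result = 1572/5

1572/5


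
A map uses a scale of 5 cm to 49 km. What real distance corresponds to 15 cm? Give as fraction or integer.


Map scale: 5 cm = 49 km
Measured distance on map = 15 cm
Set up proportion: 15 * 49 / 5
= 735 / 5
= 147 km

147


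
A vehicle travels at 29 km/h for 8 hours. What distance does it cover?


Using distance = speed * time
Speed = 29 km/h
Time = 8 hours
Distance = 29 * 8
= 232 km

232


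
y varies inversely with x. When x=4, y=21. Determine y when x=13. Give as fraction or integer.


Inverse proportion: y = k/x
Find k: k = 4 * 21 = 84
Compute y at x=13: y = 84/13
y = 84/13

84/13


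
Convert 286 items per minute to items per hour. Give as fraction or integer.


Converting from per minute to per hour
Rate = 286 items per minute
Multiply by 60: 286 * 60
= 17160 items per hour

17160


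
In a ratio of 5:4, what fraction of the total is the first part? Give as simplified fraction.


Total parts = 5 + 4 = 9
First part fraction = 5/9
Simplify: 5/9 = 5/9

5/9


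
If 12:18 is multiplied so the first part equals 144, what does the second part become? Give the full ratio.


Original ratio: 12:18
First term target: 144
Scale factor = 144 / 12 = 12
Multiply second term: 18 * 12 = 216
Equivalent ratio = 144:216

144:216


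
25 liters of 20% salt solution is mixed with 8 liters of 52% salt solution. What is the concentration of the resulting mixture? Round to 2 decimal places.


Solute in mixture 1 = 20% of 25 L = 25*20/100 = 5 L
Solute in mixture 2 = 52% of 8 L = 8*52/100 = 104/25 L
Total solute = 5 + 104/25 = 229/25 L
Total volume = 25 + 8 = 33 L
Final concentration = 229/25/33 * 100 = 27.76%

27.76


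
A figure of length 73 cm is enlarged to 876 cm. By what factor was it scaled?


Original length = 73 cm
Scaled length = 876 cm
Scale factor = 876 / 73
= 12

12


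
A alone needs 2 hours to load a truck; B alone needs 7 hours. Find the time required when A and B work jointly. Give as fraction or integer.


Rate of A = 1/2 job per hour
Rate of B = 1/7 job per hour
Combined rate = 1/2 + 1/7
Find common denominator: (7 + 2)/(2*7) = 9/14
Combined rate = 9/14 job per hour
Time together = 1 / (9/14) = 14/9 hours

14/9


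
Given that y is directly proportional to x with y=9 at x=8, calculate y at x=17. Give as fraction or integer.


Direct proportion: y = kx
Find k: k = 9/8 = 9/8
Compute y at x=17: y = 9/8 * 17
y = 153/8

153/8


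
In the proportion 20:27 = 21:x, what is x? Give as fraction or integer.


Setting up: 20/27 = 21/x
Cross multiply: 20 * x = 27 * 21
20x = 567
x = 567/20
x = 567/20

567/20


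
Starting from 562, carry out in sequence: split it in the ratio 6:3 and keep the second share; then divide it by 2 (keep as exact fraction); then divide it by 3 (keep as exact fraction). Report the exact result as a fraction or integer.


Start with 562.
Step 1: Split 6:3, second share = 562 * 3/9 = 562/3
Step 2: Divide by 2: 562/3 / 2 = 281/3
Step 3: Divide by 3: 281/3 / 3 = 281/9
Final result = 281/9

281/9


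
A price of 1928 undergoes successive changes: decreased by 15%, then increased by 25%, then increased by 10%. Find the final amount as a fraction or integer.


Start: 1928
Step 1: decrease by 15% => multiply by 85/100
  1928 * 85/100 = 8194/5
Step 2: increase by 25% => multiply by 125/100
  8194/5 * 125/100 = 4097/2
Step 3: increase by 10% => multiply by 110/100
  4097/2 * 110/100 = 45067/20
Final value = 45067/20

45067/20


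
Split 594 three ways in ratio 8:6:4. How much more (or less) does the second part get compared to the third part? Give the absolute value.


Total parts = 8 + 6 + 4 = 18
Value per part = 594 / 18 = 33
Shares: 8*33=264, 6*33=198, 4*33=132
Second share = 198, third share = 132
Difference = |198 - 132| = 66

66


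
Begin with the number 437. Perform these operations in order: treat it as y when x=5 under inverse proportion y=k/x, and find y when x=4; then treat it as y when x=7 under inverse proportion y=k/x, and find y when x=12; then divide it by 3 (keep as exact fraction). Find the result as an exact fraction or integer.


Start with 437.
Step 1: Inverse prop: k = (437)*5; new y = k/4 = 437*5/4 = 2185/4
Step 2: Inverse prop: k = (2185/4)*7; new y = k/12 = 2185/4*7/12 = 15295/48
Step 3: Divide by 3: 15295/48 / 3 = 15295/144
Final result = 15295/144

15295/144


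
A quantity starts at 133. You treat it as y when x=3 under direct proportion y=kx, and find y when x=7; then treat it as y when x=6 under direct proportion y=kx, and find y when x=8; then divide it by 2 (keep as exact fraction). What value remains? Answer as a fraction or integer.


Start with 133.
Step 1: Direct prop: k = (133)/3; new y = k*7 = 133*7/3 = 931/3
Step 2: Direct prop: k = (931/3)/6; new y = k*8 = 931/3*8/6 = 3724/9
Step 3: Divide by 2: 3724/9 / 2 = 1862/9
Final result = 1862/9

1862/9


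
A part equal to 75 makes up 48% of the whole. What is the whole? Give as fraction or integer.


Given: 75 is 48% of the whole
Set up: 75 = 48/100 * whole
whole = 75 * 100 / 48
whole = 7500 / 48
whole = 625/4

625/4


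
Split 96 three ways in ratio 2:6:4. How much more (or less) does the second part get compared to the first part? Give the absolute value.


Total parts = 2 + 6 + 4 = 12
Value per part = 96 / 12 = 8
Shares: 2*8=16, 6*8=48, 4*8=32
Second share = 48, first share = 16
Difference = |48 - 16| = 32

32


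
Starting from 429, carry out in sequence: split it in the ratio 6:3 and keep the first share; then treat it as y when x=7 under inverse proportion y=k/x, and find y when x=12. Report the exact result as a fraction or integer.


Start with 429.
Step 1: Split 6:3, first share = 429 * 6/9 = 286
Step 2: Inverse prop: k = (286)*7; new y = k/12 = 286*7/12 = 1001/6
Final result = 1001/6

1001/6


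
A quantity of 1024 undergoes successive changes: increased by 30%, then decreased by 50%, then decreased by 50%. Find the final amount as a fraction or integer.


Start: 1024
Step 1: increase by 30% => multiply by 130/100
  1024 * 130/100 = 6656/5
Step 2: decrease by 50% => multiply by 50/100
  6656/5 * 50/100 = 3328/5
Step 3: decrease by 50% => multiply by 50/100
  3328/5 * 50/100 = 1664/5
Final value = 1664/5

1664/5


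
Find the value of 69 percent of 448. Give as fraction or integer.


Compute 69% of 448
Convert percentage: 69% = 69/100
Multiply: 448 * 69/100
= 30912/100
= 7728/25

7728/25


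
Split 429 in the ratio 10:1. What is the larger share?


Total parts = 10 + 1 = 11
Value per part = 429 / 11 = 39
First share = 10 * 39 = 390
Second share = 1 * 39 = 39
Larger share = 390

390


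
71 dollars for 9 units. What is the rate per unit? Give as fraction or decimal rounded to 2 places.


Total dollars = 71
Number of units = 9
Unit rate = 71 / 9
= 7.89 dollars per unit

7.89


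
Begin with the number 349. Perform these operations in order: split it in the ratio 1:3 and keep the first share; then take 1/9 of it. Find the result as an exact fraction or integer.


Start with 349.
Step 1: Split 1:3, first share = 349 * 1/4 = 349/4
Step 2: Take 1/9: 349/4 * 1/9 = 349/36
Final result = 349/36

349/36


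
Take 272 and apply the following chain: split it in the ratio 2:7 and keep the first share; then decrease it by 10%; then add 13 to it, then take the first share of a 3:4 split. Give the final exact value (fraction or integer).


Start with 272.
Step 1: Split 2:7, first share = 272 * 2/9 = 544/9
Step 2: Decrease by 10%: 544/9 * 90/100 = 272/5
Step 3: Add 13: 272/5+13=337/5; split 3:4 first = 337/5*3/7 = 1011/35
Final result = 1011/35

1011/35


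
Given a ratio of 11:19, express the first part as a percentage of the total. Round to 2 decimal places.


Total parts = 11 + 19 = 30
First part fraction = 11/30
Percentage = (11/30) * 100
= 0.366667 * 100
= 36.67%

36.67


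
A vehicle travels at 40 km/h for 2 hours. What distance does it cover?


Using distance = speed * time
Speed = 40 km/h
Time = 2 hours
Distance = 40 * 2
= 80 km

80


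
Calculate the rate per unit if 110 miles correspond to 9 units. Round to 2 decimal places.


Total miles = 110
Number of units = 9
Unit rate = 110 / 9
= 12.22 miles per unit

12.22


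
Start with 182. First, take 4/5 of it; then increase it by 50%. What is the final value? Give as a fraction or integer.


Start with 182.
Step 1: Take 4/5: 182 * 4/5 = 728/5
Step 2: Increase by 50%: 728/5 * 150/100 = 1092/5
Final result = 1092/5

1092/5


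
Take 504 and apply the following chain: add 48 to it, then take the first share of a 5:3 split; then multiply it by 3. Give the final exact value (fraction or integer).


Start with 504.
Step 1: Add 48: 504+48=552; split 5:3 first = 552*5/8 = 345
Step 2: Multiply by 3: 345 * 3 = 1035
Final result = 1035

1035


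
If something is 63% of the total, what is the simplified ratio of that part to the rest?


Part = 63%, Remainder = 37%
Ratio = 63:37
GCD(63, 37) = 1
Simplify: 63:37 = 63:37

63:37


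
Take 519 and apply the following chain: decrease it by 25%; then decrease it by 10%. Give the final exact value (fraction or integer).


Start with 519.
Step 1: Decrease by 25%: 519 * 75/100 = 1557/4
Step 2: Decrease by 10%: 1557/4 * 90/100 = 14013/40
Final result = 14013/40

14013/40


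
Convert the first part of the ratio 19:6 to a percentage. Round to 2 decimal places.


Total parts = 19 + 6 = 25
First part fraction = 19/25
Percentage = (19/25) * 100
= 0.76 * 100
= 76.00%

76.00


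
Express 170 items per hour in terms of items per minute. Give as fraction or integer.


Converting from per hour to per minute
Rate = 170 items per hour
Divide by 60: 170/60
= 17/6 items per minute

17/6


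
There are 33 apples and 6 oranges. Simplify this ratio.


Find GCD(33, 6)
GCD = 3
Divide both by 3: 33/3 = 11, 6/3 = 2
Simplified ratio = 11:2

11:2


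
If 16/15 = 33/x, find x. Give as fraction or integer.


Setting up: 16/15 = 33/x
Cross multiply: 16 * x = 15 * 33
16x = 495
x = 495/16
x = 495/16

495/16


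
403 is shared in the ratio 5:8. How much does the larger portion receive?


Total parts = 5 + 8 = 13
Value per part = 403 / 13 = 31
First share = 5 * 31 = 155
Second share = 8 * 31 = 248
Larger share = 248

248


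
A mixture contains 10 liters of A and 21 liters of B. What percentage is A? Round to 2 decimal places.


Volume of A = 10 L
Volume of B = 21 L
Total volume = 10 + 21 = 31 L
Percentage of A = (10/31) * 100
= 32.26%

32.26


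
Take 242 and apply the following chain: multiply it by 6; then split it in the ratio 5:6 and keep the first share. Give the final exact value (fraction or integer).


Start with 242.
Step 1: Multiply by 6: 242 * 6 = 1452
Step 2: Split 5:6, first share = 1452 * 5/11 = 660
Final result = 660

660


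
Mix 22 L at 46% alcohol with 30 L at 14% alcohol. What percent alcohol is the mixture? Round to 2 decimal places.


Solute in mixture 1 = 46% of 22 L = 22*46/100 = 253/25 L
Solute in mixture 2 = 14% of 30 L = 30*14/100 = 21/5 L
Total solute = 253/25 + 21/5 = 358/25 L
Total volume = 22 + 30 = 52 L
Final concentration = 358/25/52 * 100 = 27.54%

27.54


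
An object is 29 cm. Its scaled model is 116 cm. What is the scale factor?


Original length = 29 cm
Scaled length = 116 cm
Scale factor = 116 / 29
= 4

4


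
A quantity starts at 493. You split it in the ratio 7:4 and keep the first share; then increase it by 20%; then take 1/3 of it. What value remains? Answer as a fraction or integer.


Start with 493.
Step 1: Split 7:4, first share = 493 * 7/11 = 3451/11
Step 2: Increase by 20%: 3451/11 * 120/100 = 20706/55
Step 3: Take 1/3: 20706/55 * 1/3 = 6902/55
Final result = 6902/55

6902/55


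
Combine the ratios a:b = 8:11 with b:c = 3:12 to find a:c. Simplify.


Given a:b = 8:11 and b:c = 3:12
Make b consistent. Multiply first ratio by 3: a:b = 24:33
Multiply second ratio by 11: b:c = 33:132
Now b = 33 in both, so a:b:c = 24:33:132
Therefore a:c = 24:132
Simplify by GCD: a:c = 2:11

2:11


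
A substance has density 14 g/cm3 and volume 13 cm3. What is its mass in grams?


Using mass = density * volume
Density = 14 g/cm3
Volume = 13 cm3
Mass = 14 * 13
= 182 g

182


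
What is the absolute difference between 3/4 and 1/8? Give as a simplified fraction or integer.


Simplify: 3/4 = 3/4 and 1/8 = 1/8
Find common denominator: LCD = 8
Convert: 6/8 and 1/8
Difference = |6 - 1|/8 = 5/8
Simplified = 5/8

5/8


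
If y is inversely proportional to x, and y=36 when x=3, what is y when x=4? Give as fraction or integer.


Inverse proportion: y = k/x
Find k: k = 3 * 36 = 108
Compute y at x=4: y = 108/4
y = 27

27


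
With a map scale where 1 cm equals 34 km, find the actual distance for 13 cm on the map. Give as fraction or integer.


Map scale: 1 cm = 34 km
Measured distance on map = 13 cm
Set up proportion: 13 * 34 / 1
= 442 / 1
= 442 km

442


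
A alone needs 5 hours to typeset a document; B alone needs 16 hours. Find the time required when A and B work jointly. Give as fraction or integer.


Rate of A = 1/5 job per hour
Rate of B = 1/16 job per hour
Combined rate = 1/5 + 1/16
Find common denominator: (16 + 5)/(5*16) = 21/80
Combined rate = 21/80 job per hour
Time together = 1 / (21/80) = 80/21 hours

80/21


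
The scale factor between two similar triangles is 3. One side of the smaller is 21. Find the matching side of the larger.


Similar triangles have proportional sides
Scale factor = 3
Smaller side = 21
Corresponding larger side = 21 * 3
= 63

63


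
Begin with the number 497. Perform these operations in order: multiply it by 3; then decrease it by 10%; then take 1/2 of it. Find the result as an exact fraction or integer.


Start with 497.
Step 1: Multiply by 3: 497 * 3 = 1491
Step 2: Decrease by 10%: 1491 * 90/100 = 13419/10
Step 3: Take 1/2: 13419/10 * 1/2 = 13419/20
Final result = 13419/20

13419/20


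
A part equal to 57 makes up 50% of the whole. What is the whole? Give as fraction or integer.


Given: 57 is 50% of the whole
Set up: 57 = 50/100 * whole
whole = 57 * 100 / 50
whole = 5700 / 50
whole = 114

114


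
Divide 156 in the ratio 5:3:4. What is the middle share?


Ratio = 5:3:4
Total parts = 5 + 3 + 4 = 12
Value per part = 156 / 12 = 13
First share = 5 * 13 = 65
Middle share = 3 * 13 = 39
Third share = 4 * 13 = 52

39


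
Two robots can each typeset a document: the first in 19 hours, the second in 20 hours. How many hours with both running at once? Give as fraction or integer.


Rate of A = 1/19 job per hour
Rate of B = 1/20 job per hour
Combined rate = 1/19 + 1/20
Find common denominator: (20 + 19)/(19*20) = 39/380
Combined rate = 39/380 job per hour
Time together = 1 / (39/380) = 380/39 hours

380/39


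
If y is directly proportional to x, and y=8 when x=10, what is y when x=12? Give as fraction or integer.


Direct proportion: y = kx
Find k: k = 8/10 = 4/5
Compute y at x=12: y = 4/5 * 12
y = 48/5

48/5


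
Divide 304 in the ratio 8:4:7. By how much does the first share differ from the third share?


Total parts = 8 + 4 + 7 = 19
Value per part = 304 / 19 = 16
Shares: 8*16=128, 4*16=64, 7*16=112
First share = 128, third share = 112
Difference = |128 - 112| = 16

16


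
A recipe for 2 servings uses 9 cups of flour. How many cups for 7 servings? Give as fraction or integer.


Original: 9 cups for 2 servings
Target servings = 7
Scaling factor = 7/2
New amount = 9 * 7/2
= 63/2
= 63/2 cups

63/2


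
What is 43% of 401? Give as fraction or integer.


Compute 43% of 401
Convert percentage: 43% = 43/100
Multiply: 401 * 43/100
= 17243/100
= 17243/100

17243/100


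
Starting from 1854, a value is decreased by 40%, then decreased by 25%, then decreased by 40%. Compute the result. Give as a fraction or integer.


Start: 1854
Step 1: decrease by 40% => multiply by 60/100
  1854 * 60/100 = 5562/5
Step 2: decrease by 25% => multiply by 75/100
  5562/5 * 75/100 = 8343/10
Step 3: decrease by 40% => multiply by 60/100
  8343/10 * 60/100 = 25029/50
Final value = 25029/50

25029/50


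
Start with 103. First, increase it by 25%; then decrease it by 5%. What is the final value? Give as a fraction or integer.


Start with 103.
Step 1: Increase by 25%: 103 * 125/100 = 515/4
Step 2: Decrease by 5%: 515/4 * 95/100 = 1957/16
Final result = 1957/16

1957/16


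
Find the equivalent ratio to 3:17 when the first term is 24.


Original ratio: 3:17
First term target: 24
Scale factor = 24 / 3 = 8
Multiply second term: 17 * 8 = 136
Equivalent ratio = 24:136

24:136


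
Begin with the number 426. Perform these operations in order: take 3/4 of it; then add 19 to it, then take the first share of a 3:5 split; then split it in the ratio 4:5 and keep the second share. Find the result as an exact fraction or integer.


Start with 426.
Step 1: Take 3/4: 426 * 3/4 = 639/2
Step 2: Add 19: 639/2+19=677/2; split 3:5 first = 677/2*3/8 = 2031/16
Step 3: Split 4:5, second share = 2031/16 * 5/9 = 3385/48
Final result = 3385/48

3385/48


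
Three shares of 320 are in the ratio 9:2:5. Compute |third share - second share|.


Total parts = 9 + 2 + 5 = 16
Value per part = 320 / 16 = 20
Shares: 9*20=180, 2*20=40, 5*20=100
Third share = 100, second share = 40
Difference = |100 - 40| = 60

60


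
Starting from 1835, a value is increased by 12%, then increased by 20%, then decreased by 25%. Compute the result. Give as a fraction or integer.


Start: 1835
Step 1: increase by 12% => multiply by 112/100
  1835 * 112/100 = 10276/5
Step 2: increase by 20% => multiply by 120/100
  10276/5 * 120/100 = 61656/25
Step 3: decrease by 25% => multiply by 75/100
  61656/25 * 75/100 = 46242/25
Final value = 46242/25

46242/25


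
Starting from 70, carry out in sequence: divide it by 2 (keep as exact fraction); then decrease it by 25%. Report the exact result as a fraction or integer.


Start with 70.
Step 1: Divide by 2: 70 / 2 = 35
Step 2: Decrease by 25%: 35 * 75/100 = 105/4
Final result = 105/4

105/4


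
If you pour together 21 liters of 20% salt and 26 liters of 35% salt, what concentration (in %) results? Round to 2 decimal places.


Solute in mixture 1 = 20% of 21 L = 21*20/100 = 21/5 L
Solute in mixture 2 = 35% of 26 L = 26*35/100 = 91/10 L
Total solute = 21/5 + 91/10 = 133/10 L
Total volume = 21 + 26 = 47 L
Final concentration = 133/10/47 * 100 = 28.30%

28.30


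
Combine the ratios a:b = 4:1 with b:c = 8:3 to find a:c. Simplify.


Given a:b = 4:1 and b:c = 8:3
Make b consistent. Multiply first ratio by 8: a:b = 32:8
Multiply second ratio by 1: b:c = 8:3
Now b = 8 in both, so a:b:c = 32:8:3
Therefore a:c = 32:3
Simplify by GCD: a:c = 32:3

32:3


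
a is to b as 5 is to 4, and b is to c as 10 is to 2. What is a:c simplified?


Given a:b = 5:4 and b:c = 10:2
Make b consistent. Multiply first ratio by 10: a:b = 50:40
Multiply second ratio by 4: b:c = 40:8
Now b = 40 in both, so a:b:c = 50:40:8
Therefore a:c = 50:8
Simplify by GCD: a:c = 25:4

25:4


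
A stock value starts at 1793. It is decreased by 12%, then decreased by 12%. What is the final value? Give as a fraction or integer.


Start: 1793
Step 1: decrease by 12% => multiply by 88/100
  1793 * 88/100 = 39446/25
Step 2: decrease by 12% => multiply by 88/100
  39446/25 * 88/100 = 867812/625
Final value = 867812/625

867812/625


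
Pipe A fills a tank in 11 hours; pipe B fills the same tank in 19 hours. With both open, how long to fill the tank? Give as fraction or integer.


Rate of A = 1/11 job per hour
Rate of B = 1/19 job per hour
Combined rate = 1/11 + 1/19
Find common denominator: (19 + 11)/(11*19) = 30/209
Combined rate = 30/209 job per hour
Time together = 1 / (30/209) = 209/30 hours

209/30


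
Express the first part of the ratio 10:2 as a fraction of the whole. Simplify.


Total parts = 10 + 2 = 12
First part fraction = 10/12
Simplify: 10/12 = 5/6

5/6


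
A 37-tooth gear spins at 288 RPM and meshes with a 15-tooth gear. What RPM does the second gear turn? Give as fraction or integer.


Gear ratio: teeth_A * RPM_A = teeth_B * RPM_B
37 * 288 = 15 * RPM_B
10656 = 15 * RPM_B
RPM_B = 10656 / 15
RPM_B = 3552/5

3552/5


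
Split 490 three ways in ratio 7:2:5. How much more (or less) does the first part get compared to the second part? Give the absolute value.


Total parts = 7 + 2 + 5 = 14
Value per part = 490 / 14 = 35
Shares: 7*35=245, 2*35=70, 5*35=175
First share = 245, second share = 70
Difference = |245 - 70| = 175

175


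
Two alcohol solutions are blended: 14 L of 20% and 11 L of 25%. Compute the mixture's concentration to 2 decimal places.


Solute in mixture 1 = 20% of 14 L = 14*20/100 = 14/5 L
Solute in mixture 2 = 25% of 11 L = 11*25/100 = 11/4 L
Total solute = 14/5 + 11/4 = 111/20 L
Total volume = 14 + 11 = 25 L
Final concentration = 111/20/25 * 100 = 22.20%

22.20


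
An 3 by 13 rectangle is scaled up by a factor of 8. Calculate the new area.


Original dimensions: 3 x 13
Enlargement factor = 8
New width = 3 * 8 = 24
New height = 13 * 8 = 104
New area = 24 * 104 = 2496

2496


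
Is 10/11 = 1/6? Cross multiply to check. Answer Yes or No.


Cross multiply to check 10/11 = 1/6
Left cross product: 10 * 6 = 60
Right cross product: 11 * 1 = 11
60 != 11
Not equal, so proportions differ => No

No


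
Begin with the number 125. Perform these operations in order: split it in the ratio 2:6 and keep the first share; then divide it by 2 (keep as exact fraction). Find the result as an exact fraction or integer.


Start with 125.
Step 1: Split 2:6, first share = 125 * 2/8 = 125/4
Step 2: Divide by 2: 125/4 / 2 = 125/8
Final result = 125/8

125/8


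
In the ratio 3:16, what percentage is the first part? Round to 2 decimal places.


Total parts = 3 + 16 = 19
First part fraction = 3/19
Percentage = (3/19) * 100
= 0.157895 * 100
= 15.79%

15.79


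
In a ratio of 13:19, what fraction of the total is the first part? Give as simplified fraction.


Total parts = 13 + 19 = 32
First part fraction = 13/32
Simplify: 13/32 = 13/32

13/32


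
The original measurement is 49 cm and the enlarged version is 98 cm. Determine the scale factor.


Original length = 49 cm
Scaled length = 98 cm
Scale factor = 98 / 49
= 2

2


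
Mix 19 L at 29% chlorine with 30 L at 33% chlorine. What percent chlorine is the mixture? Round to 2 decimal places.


Solute in mixture 1 = 29% of 19 L = 19*29/100 = 551/100 L
Solute in mixture 2 = 33% of 30 L = 30*33/100 = 99/10 L
Total solute = 551/100 + 99/10 = 1541/100 L
Total volume = 19 + 30 = 49 L
Final concentration = 1541/100/49 * 100 = 31.45%

31.45


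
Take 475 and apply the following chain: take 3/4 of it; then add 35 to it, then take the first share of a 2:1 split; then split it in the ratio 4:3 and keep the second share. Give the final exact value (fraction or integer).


Start with 475.
Step 1: Take 3/4: 475 * 3/4 = 1425/4
Step 2: Add 35: 1425/4+35=1565/4; split 2:1 first = 1565/4*2/3 = 1565/6
Step 3: Split 4:3, second share = 1565/6 * 3/7 = 1565/14
Final result = 1565/14

1565/14


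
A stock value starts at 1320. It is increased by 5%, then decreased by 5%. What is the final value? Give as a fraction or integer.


Start: 1320
Step 1: increase by 5% => multiply by 105/100
  1320 * 105/100 = 1386
Step 2: decrease by 5% => multiply by 95/100
  1386 * 95/100 = 13167/10
Final value = 13167/10

13167/10


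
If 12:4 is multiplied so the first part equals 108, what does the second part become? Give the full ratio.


Original ratio: 12:4
First term target: 108
Scale factor = 108 / 12 = 9
Multiply second term: 4 * 9 = 36
Equivalent ratio = 108:36

108:36


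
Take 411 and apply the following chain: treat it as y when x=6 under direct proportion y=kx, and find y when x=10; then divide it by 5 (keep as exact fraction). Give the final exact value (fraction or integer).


Start with 411.
Step 1: Direct prop: k = (411)/6; new y = k*10 = 411*10/6 = 685
Step 2: Divide by 5: 685 / 5 = 137
Final result = 137

137


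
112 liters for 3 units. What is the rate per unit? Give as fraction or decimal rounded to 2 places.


Total liters = 112
Number of units = 3
Unit rate = 112 / 3
= 37.33 liters per unit

37.33


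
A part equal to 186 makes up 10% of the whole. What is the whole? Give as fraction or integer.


Given: 186 is 10% of the whole
Set up: 186 = 10/100 * whole
whole = 186 * 100 / 10
whole = 18600 / 10
whole = 1860

1860


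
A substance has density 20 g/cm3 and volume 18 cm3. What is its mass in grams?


Using mass = density * volume
Density = 20 g/cm3
Volume = 18 cm3
Mass = 20 * 18
= 360 g

360


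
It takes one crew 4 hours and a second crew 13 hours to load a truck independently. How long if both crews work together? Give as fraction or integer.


Rate of A = 1/4 job per hour
Rate of B = 1/13 job per hour
Combined rate = 1/4 + 1/13
Find common denominator: (13 + 4)/(4*13) = 17/52
Combined rate = 17/52 job per hour
Time together = 1 / (17/52) = 52/17 hours

52/17


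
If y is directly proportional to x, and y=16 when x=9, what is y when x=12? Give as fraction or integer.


Direct proportion: y = kx
Find k: k = 16/9 = 16/9
Compute y at x=12: y = 16/9 * 12
y = 64/3

64/3


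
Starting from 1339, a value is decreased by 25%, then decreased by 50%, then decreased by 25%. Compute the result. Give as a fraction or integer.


Start: 1339
Step 1: decrease by 25% => multiply by 75/100
  1339 * 75/100 = 4017/4
Step 2: decrease by 50% => multiply by 50/100
  4017/4 * 50/100 = 4017/8
Step 3: decrease by 25% => multiply by 75/100
  4017/8 * 75/100 = 12051/32
Final value = 12051/32

12051/32
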